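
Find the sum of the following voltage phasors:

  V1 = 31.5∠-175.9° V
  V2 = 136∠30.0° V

Step 1 — Convert each phasor to rectangular form:
  V1 = 31.5·(cos(-175.9°) + j·sin(-175.9°)) = -31.42 - j2.252 V
  V2 = 136·(cos(30.0°) + j·sin(30.0°)) = 117.8 + j68 V
Step 2 — Sum components: V_total = 86.36 + j65.75 V.
Step 3 — Convert to polar: |V_total| = 108.5 V, ∠V_total = 37.3°.

V_total = 108.5∠37.3° V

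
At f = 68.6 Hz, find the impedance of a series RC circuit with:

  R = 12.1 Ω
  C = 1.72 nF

Step 1 — Angular frequency: ω = 2π·f = 2π·68.6 = 431 rad/s.
Step 2 — Component impedances:
  R: Z = R = 12.1 Ω
  C: Z = 1/(jωC) = -j/(ω·C) = 0 - j1.349e+06 Ω
Step 3 — Series combination: Z_total = R + C = 12.1 - j1.349e+06 Ω = 1.349e+06∠-90.0° Ω.

Z = 12.1 - j1.349e+06 Ω = 1.349e+06∠-90.0° Ω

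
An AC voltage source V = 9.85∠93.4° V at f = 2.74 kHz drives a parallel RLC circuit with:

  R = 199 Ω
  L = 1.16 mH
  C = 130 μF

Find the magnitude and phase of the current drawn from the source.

Step 1 — Angular frequency: ω = 2π·f = 2π·2740 = 1.722e+04 rad/s.
Step 2 — Component impedances:
  R: Z = R = 199 Ω
  L: Z = jωL = j·1.722e+04·0.00116 = 0 + j19.97 Ω
  C: Z = 1/(jωC) = -j/(ω·C) = 0 - j0.4468 Ω
Step 3 — Parallel combination: 1/Z_total = 1/R + 1/L + 1/C; Z_total = 0.00105 - j0.457 Ω = 0.457∠-89.9° Ω.
Step 4 — Source phasor: V = 9.85∠93.4° V = -0.5842 + j9.833 V.
Step 5 — Ohm's law: I = V / Z_total = (-0.5842 + j9.833) / (0.00105 - j0.457) = -21.52 - j1.229 A.
Step 6 — Convert to polar: |I| = 21.55 A, ∠I = -176.7°.

I = 21.55∠-176.7° A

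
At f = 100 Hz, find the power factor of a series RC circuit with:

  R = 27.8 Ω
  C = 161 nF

Step 1 — Angular frequency: ω = 2π·f = 2π·100 = 628.3 rad/s.
Step 2 — Component impedances:
  R: Z = R = 27.8 Ω
  C: Z = 1/(jωC) = -j/(ω·C) = 0 - j9885 Ω
Step 3 — Series combination: Z_total = R + C = 27.8 - j9885 Ω = 9885∠-89.8° Ω.
Step 4 — Power factor: PF = cos(φ) = Re(Z)/|Z| = 27.8/9885 = 0.002812.
Step 5 — Type: Im(Z) = -9885 ⇒ leading (phase φ = -89.8°).

PF = 0.002812 (leading, φ = -89.8°)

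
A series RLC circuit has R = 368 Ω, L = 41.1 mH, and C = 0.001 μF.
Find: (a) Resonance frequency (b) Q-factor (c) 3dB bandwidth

Step 1 — Resonance: ω₀ = 1/√(LC) = 1/√(0.0411·1e-09) = 1.56e+05 rad/s.
Step 2 — f₀ = ω₀/(2π) = 2.483e+04 Hz.
Step 3 — Series Q: Q = ω₀L/R = 1.56e+05·0.0411/368 = 17.42.
Step 4 — Bandwidth: Δω = ω₀/Q = 8954 rad/s; BW = Δω/(2π) = 1425 Hz.

(a) f₀ = 2.483e+04 Hz  (b) Q = 17.42  (c) BW = 1425 Hz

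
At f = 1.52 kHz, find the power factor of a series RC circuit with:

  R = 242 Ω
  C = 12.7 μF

Step 1 — Angular frequency: ω = 2π·f = 2π·1520 = 9550 rad/s.
Step 2 — Component impedances:
  R: Z = R = 242 Ω
  C: Z = 1/(jωC) = -j/(ω·C) = 0 - j8.245 Ω
Step 3 — Series combination: Z_total = R + C = 242 - j8.245 Ω = 242.1∠-2.0° Ω.
Step 4 — Power factor: PF = cos(φ) = Re(Z)/|Z| = 242/242.14 = 0.9994.
Step 5 — Type: Im(Z) = -8.245 ⇒ leading (phase φ = -2.0°).

PF = 0.9994 (leading, φ = -2.0°)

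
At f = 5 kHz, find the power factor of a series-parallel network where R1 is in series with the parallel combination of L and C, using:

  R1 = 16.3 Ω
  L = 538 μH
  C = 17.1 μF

Step 1 — Angular frequency: ω = 2π·f = 2π·5000 = 3.142e+04 rad/s.
Step 2 — Component impedances:
  R1: Z = R = 16.3 Ω
  L: Z = jωL = j·3.142e+04·0.000538 = 0 + j16.9 Ω
  C: Z = 1/(jωC) = -j/(ω·C) = 0 - j1.861 Ω
Step 3 — Parallel branch: L || C = 1/(1/L + 1/C) = 0 - j2.092 Ω.
Step 4 — Series with R1: Z_total = R1 + (L || C) = 16.3 - j2.092 Ω = 16.43∠-7.3° Ω.
Step 5 — Power factor: PF = cos(φ) = Re(Z)/|Z| = 16.3/16.4337 = 0.9919.
Step 6 — Type: Im(Z) = -2.092 ⇒ leading (phase φ = -7.3°).

PF = 0.9919 (leading, φ = -7.3°)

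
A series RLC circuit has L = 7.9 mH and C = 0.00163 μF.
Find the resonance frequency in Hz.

Step 1 — Resonance condition Im(Z)=0 gives ω₀ = 1/√(LC).
Step 2 — ω₀ = 1/√(0.0079·1.63e-09) = 2.787e+05 rad/s.
Step 3 — f₀ = ω₀/(2π) = 4.435e+04 Hz.

f₀ = 4.435e+04 Hz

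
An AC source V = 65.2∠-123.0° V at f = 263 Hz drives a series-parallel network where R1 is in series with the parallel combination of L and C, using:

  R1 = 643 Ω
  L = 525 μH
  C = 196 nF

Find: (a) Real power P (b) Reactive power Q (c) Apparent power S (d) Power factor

Step 1 — Angular frequency: ω = 2π·f = 2π·263 = 1652 rad/s.
Step 2 — Component impedances:
  R1: Z = R = 643 Ω
  L: Z = jωL = j·1652·0.000525 = 0 + j0.8676 Ω
  C: Z = 1/(jωC) = -j/(ω·C) = 0 - j3088 Ω
Step 3 — Parallel branch: L || C = 1/(1/L + 1/C) = 0 + j0.8678 Ω.
Step 4 — Series with R1: Z_total = R1 + (L || C) = 643 + j0.8678 Ω = 643∠0.1° Ω.
Step 5 — Source phasor: V = 65.2∠-123.0° V = -35.51 - j54.68 V.
Step 6 — Current: I = V / Z = -0.05534 - j0.08497 A = 0.1014∠-123.1° A.
Step 7 — Complex power: S = V·I* = 6.611 + j0.008923 VA.
Step 8 — Real power: P = Re(S) = 6.611 W.
Step 9 — Reactive power: Q = Im(S) = 0.008923 VAR.
Step 10 — Apparent power: |S| = 6.611 VA.
Step 11 — Power factor: PF = P/|S| = 1 (lagging).

(a) P = 6.611 W  (b) Q = 0.008923 VAR  (c) S = 6.611 VA  (d) PF = 1 (lagging)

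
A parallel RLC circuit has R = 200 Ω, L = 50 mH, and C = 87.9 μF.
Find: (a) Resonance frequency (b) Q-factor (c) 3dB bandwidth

Step 1 — Resonance: ω₀ = 1/√(LC) = 1/√(0.05·8.79e-05) = 477 rad/s.
Step 2 — f₀ = ω₀/(2π) = 75.92 Hz.
Step 3 — Parallel Q: Q = R/(ω₀L) = 200/(477·0.05) = 8.386.
Step 4 — Bandwidth: Δω = ω₀/Q = 56.88 rad/s; BW = Δω/(2π) = 9.053 Hz.

(a) f₀ = 75.92 Hz  (b) Q = 8.386  (c) BW = 9.053 Hz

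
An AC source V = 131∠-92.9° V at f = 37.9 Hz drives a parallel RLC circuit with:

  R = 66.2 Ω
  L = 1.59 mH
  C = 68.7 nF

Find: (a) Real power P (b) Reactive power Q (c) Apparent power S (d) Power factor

Step 1 — Angular frequency: ω = 2π·f = 2π·37.9 = 238.1 rad/s.
Step 2 — Component impedances:
  R: Z = R = 66.2 Ω
  L: Z = jωL = j·238.1·0.00159 = 0 + j0.3786 Ω
  C: Z = 1/(jωC) = -j/(ω·C) = 0 - j6.113e+04 Ω
Step 3 — Parallel combination: 1/Z_total = 1/R + 1/L + 1/C; Z_total = 0.002166 + j0.3786 Ω = 0.3786∠89.7° Ω.
Step 4 — Source phasor: V = 131∠-92.9° V = -6.628 - j130.8 V.
Step 5 — Current: I = V / Z = -345.6 + j15.53 A = 346∠177.4° A.
Step 6 — Complex power: S = V·I* = 259.2 + j4.532e+04 VA.
Step 7 — Real power: P = Re(S) = 259.2 W.
Step 8 — Reactive power: Q = Im(S) = 4.532e+04 VAR.
Step 9 — Apparent power: |S| = 4.532e+04 VA.
Step 10 — Power factor: PF = P/|S| = 0.005719 (lagging).

(a) P = 259.2 W  (b) Q = 4.532e+04 VAR  (c) S = 4.532e+04 VA  (d) PF = 0.005719 (lagging)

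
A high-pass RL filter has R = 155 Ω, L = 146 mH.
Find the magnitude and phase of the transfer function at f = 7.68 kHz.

Step 1 — Angular frequency: ω = 2π·7680 = 4.825e+04 rad/s.
Step 2 — Transfer function: H(jω) = jωL/(R + jωL).
Step 3 — Numerator jωL = j·7045; denominator R + jωL = 155 + j7045.
Step 4 — H = 0.9995 + j0.02199.
Step 5 — Magnitude: |H| = 0.9998 (-0.0 dB); phase: φ = 1.3°.

|H| = 0.9998 (-0.0 dB), φ = 1.3°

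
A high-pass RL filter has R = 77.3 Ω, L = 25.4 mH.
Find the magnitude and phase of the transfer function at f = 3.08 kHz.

Step 1 — Angular frequency: ω = 2π·3080 = 1.935e+04 rad/s.
Step 2 — Transfer function: H(jω) = jωL/(R + jωL).
Step 3 — Numerator jωL = j·491.5; denominator R + jωL = 77.3 + j491.5.
Step 4 — H = 0.9759 + j0.1535.
Step 5 — Magnitude: |H| = 0.9879 (-0.1 dB); phase: φ = 8.9°.

|H| = 0.9879 (-0.1 dB), φ = 8.9°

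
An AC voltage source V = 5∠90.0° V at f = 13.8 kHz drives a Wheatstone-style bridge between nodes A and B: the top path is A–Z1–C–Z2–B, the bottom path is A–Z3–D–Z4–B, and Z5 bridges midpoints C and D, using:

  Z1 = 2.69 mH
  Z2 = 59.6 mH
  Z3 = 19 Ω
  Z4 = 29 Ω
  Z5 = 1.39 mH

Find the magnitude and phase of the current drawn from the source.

Step 1 — Angular frequency: ω = 2π·f = 2π·1.38e+04 = 8.671e+04 rad/s.
Step 2 — Component impedances:
  Z1: Z = jωL = j·8.671e+04·0.00269 = 0 + j233.2 Ω
  Z2: Z = jωL = j·8.671e+04·0.0596 = 0 + j5168 Ω
  Z3: Z = R = 19 Ω
  Z4: Z = R = 29 Ω
  Z5: Z = jωL = j·8.671e+04·0.00139 = 0 + j120.5 Ω
Step 3 — Bridge requires nodal analysis (the Z5 bridge couples midpoints C and D, so the two paths cannot be reduced to a simple series/parallel combination). Setting node B to ground and injecting 1 A at node A, the 3-node admittance system at A, C, D solves to V_A = Z_AB = 47.94 + j1.257 Ω = 47.96∠1.5° Ω.
Step 4 — Source phasor: V = 5∠90.0° V = 0 + j5 V.
Step 5 — Ohm's law: I = V / Z_total = (0 + j5) / (47.94 + j1.257) = 0.002733 + j0.1042 A.
Step 6 — Convert to polar: |I| = 0.1043 A, ∠I = 88.5°.

I = 0.1043∠88.5° A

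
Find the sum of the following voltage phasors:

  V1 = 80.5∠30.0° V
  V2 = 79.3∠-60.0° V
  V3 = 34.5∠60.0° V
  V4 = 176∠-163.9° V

Step 1 — Convert each phasor to rectangular form:
  V1 = 80.5·(cos(30.0°) + j·sin(30.0°)) = 69.72 + j40.25 V
  V2 = 79.3·(cos(-60.0°) + j·sin(-60.0°)) = 39.65 - j68.68 V
  V3 = 34.5·(cos(60.0°) + j·sin(60.0°)) = 17.25 + j29.88 V
  V4 = 176·(cos(-163.9°) + j·sin(-163.9°)) = -169.1 - j48.81 V
Step 2 — Sum components: V_total = -42.48 - j47.36 V.
Step 3 — Convert to polar: |V_total| = 63.62 V, ∠V_total = -131.9°.

V_total = 63.62∠-131.9° V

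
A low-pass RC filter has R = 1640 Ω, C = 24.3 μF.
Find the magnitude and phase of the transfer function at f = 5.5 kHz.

Step 1 — Angular frequency: ω = 2π·5500 = 3.456e+04 rad/s.
Step 2 — Transfer function: H(jω) = 1/(1 + jωRC).
Step 3 — Denominator: 1 + jωRC = 1 + j·3.456e+04·1640·2.43e-05 = 1 + j1377.
Step 4 — H = 5.272e-07 - j0.0007261.
Step 5 — Magnitude: |H| = 0.0007261 (-62.8 dB); phase: φ = -90.0°.

|H| = 0.0007261 (-62.8 dB), φ = -90.0°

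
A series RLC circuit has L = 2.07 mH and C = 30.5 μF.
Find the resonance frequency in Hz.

Step 1 — Resonance condition Im(Z)=0 gives ω₀ = 1/√(LC).
Step 2 — ω₀ = 1/√(0.00207·3.05e-05) = 3980 rad/s.
Step 3 — f₀ = ω₀/(2π) = 633.4 Hz.

f₀ = 633.4 Hz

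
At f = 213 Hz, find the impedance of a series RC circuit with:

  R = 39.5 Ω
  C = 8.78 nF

Step 1 — Angular frequency: ω = 2π·f = 2π·213 = 1338 rad/s.
Step 2 — Component impedances:
  R: Z = R = 39.5 Ω
  C: Z = 1/(jωC) = -j/(ω·C) = 0 - j8.51e+04 Ω
Step 3 — Series combination: Z_total = R + C = 39.5 - j8.51e+04 Ω = 8.51e+04∠-90.0° Ω.

Z = 39.5 - j8.51e+04 Ω = 8.51e+04∠-90.0° Ω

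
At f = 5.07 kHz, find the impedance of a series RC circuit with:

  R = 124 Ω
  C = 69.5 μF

Step 1 — Angular frequency: ω = 2π·f = 2π·5070 = 3.186e+04 rad/s.
Step 2 — Component impedances:
  R: Z = R = 124 Ω
  C: Z = 1/(jωC) = -j/(ω·C) = 0 - j0.4517 Ω
Step 3 — Series combination: Z_total = R + C = 124 - j0.4517 Ω = 124∠-0.2° Ω.

Z = 124 - j0.4517 Ω = 124∠-0.2° Ω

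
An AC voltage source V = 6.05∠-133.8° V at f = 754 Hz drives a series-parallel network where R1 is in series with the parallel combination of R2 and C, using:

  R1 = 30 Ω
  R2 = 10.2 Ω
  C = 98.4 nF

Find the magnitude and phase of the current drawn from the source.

Step 1 — Angular frequency: ω = 2π·f = 2π·754 = 4738 rad/s.
Step 2 — Component impedances:
  R1: Z = R = 30 Ω
  R2: Z = R = 10.2 Ω
  C: Z = 1/(jωC) = -j/(ω·C) = 0 - j2145 Ω
Step 3 — Parallel branch: R2 || C = 1/(1/R2 + 1/C) = 10.2 - j0.0485 Ω.
Step 4 — Series with R1: Z_total = R1 + (R2 || C) = 40.2 - j0.0485 Ω = 40.2∠-0.1° Ω.
Step 5 — Source phasor: V = 6.05∠-133.8° V = -4.187 - j4.367 V.
Step 6 — Ohm's law: I = V / Z_total = (-4.187 - j4.367) / (40.2 - j0.0485) = -0.104 - j0.1087 A.
Step 7 — Convert to polar: |I| = 0.1505 A, ∠I = -133.7°.

I = 0.1505∠-133.7° A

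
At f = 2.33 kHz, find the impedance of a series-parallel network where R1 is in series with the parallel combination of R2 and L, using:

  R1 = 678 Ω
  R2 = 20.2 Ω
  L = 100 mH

Step 1 — Angular frequency: ω = 2π·f = 2π·2330 = 1.464e+04 rad/s.
Step 2 — Component impedances:
  R1: Z = R = 678 Ω
  R2: Z = R = 20.2 Ω
  L: Z = jωL = j·1.464e+04·0.1 = 0 + j1464 Ω
Step 3 — Parallel branch: R2 || L = 1/(1/R2 + 1/L) = 20.2 + j0.2787 Ω.
Step 4 — Series with R1: Z_total = R1 + (R2 || L) = 698.2 + j0.2787 Ω = 698.2∠0.0° Ω.

Z = 698.2 + j0.2787 Ω = 698.2∠0.0° Ω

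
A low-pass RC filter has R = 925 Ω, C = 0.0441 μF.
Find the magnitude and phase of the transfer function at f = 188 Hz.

Step 1 — Angular frequency: ω = 2π·188 = 1181 rad/s.
Step 2 — Transfer function: H(jω) = 1/(1 + jωRC).
Step 3 — Denominator: 1 + jωRC = 1 + j·1181·925·4.41e-08 = 1 + j0.04819.
Step 4 — H = 0.9977 - j0.04807.
Step 5 — Magnitude: |H| = 0.9988 (-0.0 dB); phase: φ = -2.8°.

|H| = 0.9988 (-0.0 dB), φ = -2.8°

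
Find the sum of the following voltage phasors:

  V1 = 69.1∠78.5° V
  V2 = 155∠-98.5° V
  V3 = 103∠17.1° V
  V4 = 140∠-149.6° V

Step 1 — Convert each phasor to rectangular form:
  V1 = 69.1·(cos(78.5°) + j·sin(78.5°)) = 13.78 + j67.71 V
  V2 = 155·(cos(-98.5°) + j·sin(-98.5°)) = -22.91 - j153.3 V
  V3 = 103·(cos(17.1°) + j·sin(17.1°)) = 98.45 + j30.29 V
  V4 = 140·(cos(-149.6°) + j·sin(-149.6°)) = -120.8 - j70.84 V
Step 2 — Sum components: V_total = -31.44 - j126.1 V.
Step 3 — Convert to polar: |V_total| = 130 V, ∠V_total = -104.0°.

V_total = 130∠-104.0° V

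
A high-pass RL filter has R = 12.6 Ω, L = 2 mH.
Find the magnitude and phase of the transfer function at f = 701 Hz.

Step 1 — Angular frequency: ω = 2π·701 = 4405 rad/s.
Step 2 — Transfer function: H(jω) = jωL/(R + jωL).
Step 3 — Numerator jωL = j·8.809; denominator R + jωL = 12.6 + j8.809.
Step 4 — H = 0.3283 + j0.4696.
Step 5 — Magnitude: |H| = 0.573 (-4.8 dB); phase: φ = 55.0°.

|H| = 0.573 (-4.8 dB), φ = 55.0°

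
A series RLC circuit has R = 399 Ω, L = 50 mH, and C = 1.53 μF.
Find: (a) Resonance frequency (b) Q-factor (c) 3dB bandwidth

Step 1 — Resonance: ω₀ = 1/√(LC) = 1/√(0.05·1.53e-06) = 3616 rad/s.
Step 2 — f₀ = ω₀/(2π) = 575.4 Hz.
Step 3 — Series Q: Q = ω₀L/R = 3616·0.05/399 = 0.4531.
Step 4 — Bandwidth: Δω = ω₀/Q = 7980 rad/s; BW = Δω/(2π) = 1270 Hz.

(a) f₀ = 575.4 Hz  (b) Q = 0.4531  (c) BW = 1270 Hz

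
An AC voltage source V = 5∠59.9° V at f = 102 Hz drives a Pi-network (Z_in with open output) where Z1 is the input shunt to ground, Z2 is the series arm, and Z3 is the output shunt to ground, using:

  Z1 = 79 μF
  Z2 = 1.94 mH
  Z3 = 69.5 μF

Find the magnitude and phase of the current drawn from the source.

Step 1 — Angular frequency: ω = 2π·f = 2π·102 = 640.9 rad/s.
Step 2 — Component impedances:
  Z1: Z = 1/(jωC) = -j/(ω·C) = 0 - j19.75 Ω
  Z2: Z = jωL = j·640.9·0.00194 = 0 + j1.243 Ω
  Z3: Z = 1/(jωC) = -j/(ω·C) = 0 - j22.45 Ω
Step 3 — With open output, the series arm Z2 and the output shunt Z3 appear in series to ground: Z2 + Z3 = 0 - j21.21 Ω.
Step 4 — Parallel with input shunt Z1: Z_in = Z1 || (Z2 + Z3) = 0 - j10.23 Ω = 10.23∠-90.0° Ω.
Step 5 — Source phasor: V = 5∠59.9° V = 2.508 + j4.326 V.
Step 6 — Ohm's law: I = V / Z_total = (2.508 + j4.326) / (0 - j10.23) = -0.423 + j0.2452 A.
Step 7 — Convert to polar: |I| = 0.4889 A, ∠I = 149.9°.

I = 0.4889∠149.9° A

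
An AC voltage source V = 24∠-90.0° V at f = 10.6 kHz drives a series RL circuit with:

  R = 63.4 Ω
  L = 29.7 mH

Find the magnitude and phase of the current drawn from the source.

Step 1 — Angular frequency: ω = 2π·f = 2π·1.06e+04 = 6.66e+04 rad/s.
Step 2 — Component impedances:
  R: Z = R = 63.4 Ω
  L: Z = jωL = j·6.66e+04·0.0297 = 0 + j1978 Ω
Step 3 — Series combination: Z_total = R + L = 63.4 + j1978 Ω = 1979∠88.2° Ω.
Step 4 — Source phasor: V = 24∠-90.0° V = 0 - j24 V.
Step 5 — Ohm's law: I = V / Z_total = (0 - j24) / (63.4 + j1978) = -0.01212 - j0.0003885 A.
Step 6 — Convert to polar: |I| = 0.01213 A, ∠I = -178.2°.

I = 0.01213∠-178.2° A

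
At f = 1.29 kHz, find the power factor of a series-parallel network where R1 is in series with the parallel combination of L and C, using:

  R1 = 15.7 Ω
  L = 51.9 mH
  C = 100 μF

Step 1 — Angular frequency: ω = 2π·f = 2π·1290 = 8105 rad/s.
Step 2 — Component impedances:
  R1: Z = R = 15.7 Ω
  L: Z = jωL = j·8105·0.0519 = 0 + j420.7 Ω
  C: Z = 1/(jωC) = -j/(ω·C) = 0 - j1.234 Ω
Step 3 — Parallel branch: L || C = 1/(1/L + 1/C) = 0 - j1.237 Ω.
Step 4 — Series with R1: Z_total = R1 + (L || C) = 15.7 - j1.237 Ω = 15.75∠-4.5° Ω.
Step 5 — Power factor: PF = cos(φ) = Re(Z)/|Z| = 15.7/15.749 = 0.9969.
Step 6 — Type: Im(Z) = -1.237 ⇒ leading (phase φ = -4.5°).

PF = 0.9969 (leading, φ = -4.5°)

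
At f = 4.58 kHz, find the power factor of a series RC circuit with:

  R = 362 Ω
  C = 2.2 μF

Step 1 — Angular frequency: ω = 2π·f = 2π·4580 = 2.878e+04 rad/s.
Step 2 — Component impedances:
  R: Z = R = 362 Ω
  C: Z = 1/(jωC) = -j/(ω·C) = 0 - j15.8 Ω
Step 3 — Series combination: Z_total = R + C = 362 - j15.8 Ω = 362.3∠-2.5° Ω.
Step 4 — Power factor: PF = cos(φ) = Re(Z)/|Z| = 362/362.3444 = 0.999.
Step 5 — Type: Im(Z) = -15.8 ⇒ leading (phase φ = -2.5°).

PF = 0.999 (leading, φ = -2.5°)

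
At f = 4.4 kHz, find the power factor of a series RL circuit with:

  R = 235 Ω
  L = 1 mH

Step 1 — Angular frequency: ω = 2π·f = 2π·4400 = 2.765e+04 rad/s.
Step 2 — Component impedances:
  R: Z = R = 235 Ω
  L: Z = jωL = j·2.765e+04·0.001 = 0 + j27.65 Ω
Step 3 — Series combination: Z_total = R + L = 235 + j27.65 Ω = 236.6∠6.7° Ω.
Step 4 — Power factor: PF = cos(φ) = Re(Z)/|Z| = 235/236.6 = 0.9932.
Step 5 — Type: Im(Z) = 27.65 ⇒ lagging (phase φ = 6.7°).

PF = 0.9932 (lagging, φ = 6.7°)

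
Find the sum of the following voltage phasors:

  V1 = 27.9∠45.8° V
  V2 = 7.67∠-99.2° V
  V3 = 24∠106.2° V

Step 1 — Convert each phasor to rectangular form:
  V1 = 27.9·(cos(45.8°) + j·sin(45.8°)) = 19.45 + j20 V
  V2 = 7.67·(cos(-99.2°) + j·sin(-99.2°)) = -1.226 - j7.571 V
  V3 = 24·(cos(106.2°) + j·sin(106.2°)) = -6.696 + j23.05 V
Step 2 — Sum components: V_total = 11.53 + j35.48 V.
Step 3 — Convert to polar: |V_total| = 37.3 V, ∠V_total = 72.0°.

V_total = 37.3∠72.0° V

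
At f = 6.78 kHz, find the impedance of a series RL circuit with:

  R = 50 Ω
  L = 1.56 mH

Step 1 — Angular frequency: ω = 2π·f = 2π·6780 = 4.26e+04 rad/s.
Step 2 — Component impedances:
  R: Z = R = 50 Ω
  L: Z = jωL = j·4.26e+04·0.00156 = 0 + j66.46 Ω
Step 3 — Series combination: Z_total = R + L = 50 + j66.46 Ω = 83.16∠53.0° Ω.

Z = 50 + j66.46 Ω = 83.16∠53.0° Ω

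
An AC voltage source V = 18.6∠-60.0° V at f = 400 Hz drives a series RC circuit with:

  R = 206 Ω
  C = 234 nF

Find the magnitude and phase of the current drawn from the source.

Step 1 — Angular frequency: ω = 2π·f = 2π·400 = 2513 rad/s.
Step 2 — Component impedances:
  R: Z = R = 206 Ω
  C: Z = 1/(jωC) = -j/(ω·C) = 0 - j1700 Ω
Step 3 — Series combination: Z_total = R + C = 206 - j1700 Ω = 1713∠-83.1° Ω.
Step 4 — Source phasor: V = 18.6∠-60.0° V = 9.3 - j16.11 V.
Step 5 — Ohm's law: I = V / Z_total = (9.3 - j16.11) / (206 - j1700) = 0.009989 + j0.004259 A.
Step 6 — Convert to polar: |I| = 0.01086 A, ∠I = 23.1°.

I = 0.01086∠23.1° A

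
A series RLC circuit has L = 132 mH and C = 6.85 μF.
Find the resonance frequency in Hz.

Step 1 — Resonance condition Im(Z)=0 gives ω₀ = 1/√(LC).
Step 2 — ω₀ = 1/√(0.132·6.85e-06) = 1052 rad/s.
Step 3 — f₀ = ω₀/(2π) = 167.4 Hz.

f₀ = 167.4 Hz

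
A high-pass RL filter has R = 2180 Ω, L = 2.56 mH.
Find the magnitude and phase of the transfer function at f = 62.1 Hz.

Step 1 — Angular frequency: ω = 2π·62.1 = 390.2 rad/s.
Step 2 — Transfer function: H(jω) = jωL/(R + jωL).
Step 3 — Numerator jωL = j·0.9989; denominator R + jωL = 2180 + j0.9989.
Step 4 — H = 2.099e-07 + j0.0004582.
Step 5 — Magnitude: |H| = 0.0004582 (-66.8 dB); phase: φ = 90.0°.

|H| = 0.0004582 (-66.8 dB), φ = 90.0°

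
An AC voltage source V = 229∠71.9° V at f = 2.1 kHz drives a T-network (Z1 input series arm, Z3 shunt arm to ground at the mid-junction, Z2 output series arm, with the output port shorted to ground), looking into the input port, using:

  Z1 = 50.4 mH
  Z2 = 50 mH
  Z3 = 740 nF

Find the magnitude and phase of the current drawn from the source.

Step 1 — Angular frequency: ω = 2π·f = 2π·2100 = 1.319e+04 rad/s.
Step 2 — Component impedances:
  Z1: Z = jωL = j·1.319e+04·0.0504 = 0 + j665 Ω
  Z2: Z = jωL = j·1.319e+04·0.05 = 0 + j659.7 Ω
  Z3: Z = 1/(jωC) = -j/(ω·C) = 0 - j102.4 Ω
Step 3 — With the output port shorted to ground, the output series arm Z2 runs from the junction to ground; the shunt arm Z3 also runs from the junction to ground. They appear in parallel: Z3 || Z2 = 0 - j121.2 Ω.
Step 4 — Series with input arm Z1: Z_in = Z1 + (Z3 || Z2) = 0 + j543.8 Ω = 543.8∠90.0° Ω.
Step 5 — Source phasor: V = 229∠71.9° V = 71.14 + j217.7 V.
Step 6 — Ohm's law: I = V / Z_total = (71.14 + j217.7) / (0 + j543.8) = 0.4003 - j0.1308 A.
Step 7 — Convert to polar: |I| = 0.4211 A, ∠I = -18.1°.

I = 0.4211∠-18.1° A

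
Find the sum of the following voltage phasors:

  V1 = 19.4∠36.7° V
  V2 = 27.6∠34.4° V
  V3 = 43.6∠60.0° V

Step 1 — Convert each phasor to rectangular form:
  V1 = 19.4·(cos(36.7°) + j·sin(36.7°)) = 15.55 + j11.59 V
  V2 = 27.6·(cos(34.4°) + j·sin(34.4°)) = 22.77 + j15.59 V
  V3 = 43.6·(cos(60.0°) + j·sin(60.0°)) = 21.8 + j37.76 V
Step 2 — Sum components: V_total = 60.13 + j64.95 V.
Step 3 — Convert to polar: |V_total| = 88.51 V, ∠V_total = 47.2°.

V_total = 88.51∠47.2° V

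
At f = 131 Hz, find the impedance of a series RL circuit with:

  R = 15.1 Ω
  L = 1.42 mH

Step 1 — Angular frequency: ω = 2π·f = 2π·131 = 823.1 rad/s.
Step 2 — Component impedances:
  R: Z = R = 15.1 Ω
  L: Z = jωL = j·823.1·0.00142 = 0 + j1.169 Ω
Step 3 — Series combination: Z_total = R + L = 15.1 + j1.169 Ω = 15.15∠4.4° Ω.

Z = 15.1 + j1.169 Ω = 15.15∠4.4° Ω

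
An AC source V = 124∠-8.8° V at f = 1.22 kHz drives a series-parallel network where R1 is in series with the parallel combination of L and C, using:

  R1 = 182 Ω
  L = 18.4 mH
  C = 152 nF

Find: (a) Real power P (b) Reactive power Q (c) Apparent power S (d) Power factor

Step 1 — Angular frequency: ω = 2π·f = 2π·1220 = 7665 rad/s.
Step 2 — Component impedances:
  R1: Z = R = 182 Ω
  L: Z = jωL = j·7665·0.0184 = 0 + j141 Ω
  C: Z = 1/(jωC) = -j/(ω·C) = 0 - j858.3 Ω
Step 3 — Parallel branch: L || C = 1/(1/L + 1/C) = 0 + j168.8 Ω.
Step 4 — Series with R1: Z_total = R1 + (L || C) = 182 + j168.8 Ω = 248.2∠42.8° Ω.
Step 5 — Source phasor: V = 124∠-8.8° V = 122.5 - j18.97 V.
Step 6 — Current: I = V / Z = 0.31 - j0.3917 A = 0.4996∠-51.6° A.
Step 7 — Complex power: S = V·I* = 45.42 + j42.12 VA.
Step 8 — Real power: P = Re(S) = 45.42 W.
Step 9 — Reactive power: Q = Im(S) = 42.12 VAR.
Step 10 — Apparent power: |S| = 61.95 VA.
Step 11 — Power factor: PF = P/|S| = 0.7332 (lagging).

(a) P = 45.42 W  (b) Q = 42.12 VAR  (c) S = 61.95 VA  (d) PF = 0.7332 (lagging)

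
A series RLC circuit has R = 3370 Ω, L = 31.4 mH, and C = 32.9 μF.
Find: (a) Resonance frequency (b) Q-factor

Step 1 — Resonance condition Im(Z)=0 gives ω₀ = 1/√(LC).
Step 2 — ω₀ = 1/√(0.0314·3.29e-05) = 983.9 rad/s.
Step 3 — f₀ = ω₀/(2π) = 156.6 Hz.
Step 4 — Series Q: Q = ω₀L/R = 983.9·0.0314/3370 = 0.009167.

(a) f₀ = 156.6 Hz  (b) Q = 0.009167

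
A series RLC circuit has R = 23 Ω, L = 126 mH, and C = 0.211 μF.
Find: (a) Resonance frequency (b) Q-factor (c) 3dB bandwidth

Step 1 — Resonance: ω₀ = 1/√(LC) = 1/√(0.126·2.11e-07) = 6133 rad/s.
Step 2 — f₀ = ω₀/(2π) = 976.1 Hz.
Step 3 — Series Q: Q = ω₀L/R = 6133·0.126/23 = 33.6.
Step 4 — Bandwidth: Δω = ω₀/Q = 182.5 rad/s; BW = Δω/(2π) = 29.05 Hz.

(a) f₀ = 976.1 Hz  (b) Q = 33.6  (c) BW = 29.05 Hz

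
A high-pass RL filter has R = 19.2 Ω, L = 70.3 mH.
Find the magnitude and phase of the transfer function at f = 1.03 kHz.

Step 1 — Angular frequency: ω = 2π·1030 = 6472 rad/s.
Step 2 — Transfer function: H(jω) = jωL/(R + jωL).
Step 3 — Numerator jωL = j·455; denominator R + jωL = 19.2 + j455.
Step 4 — H = 0.9982 + j0.04213.
Step 5 — Magnitude: |H| = 0.9991 (-0.0 dB); phase: φ = 2.4°.

|H| = 0.9991 (-0.0 dB), φ = 2.4°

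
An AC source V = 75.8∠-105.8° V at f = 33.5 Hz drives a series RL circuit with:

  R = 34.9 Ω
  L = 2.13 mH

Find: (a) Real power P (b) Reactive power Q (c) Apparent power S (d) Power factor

Step 1 — Angular frequency: ω = 2π·f = 2π·33.5 = 210.5 rad/s.
Step 2 — Component impedances:
  R: Z = R = 34.9 Ω
  L: Z = jωL = j·210.5·0.00213 = 0 + j0.4483 Ω
Step 3 — Series combination: Z_total = R + L = 34.9 + j0.4483 Ω = 34.9∠0.7° Ω.
Step 4 — Source phasor: V = 75.8∠-105.8° V = -20.64 - j72.94 V.
Step 5 — Current: I = V / Z = -0.6181 - j2.082 A = 2.172∠-106.5° A.
Step 6 — Complex power: S = V·I* = 164.6 + j2.115 VA.
Step 7 — Real power: P = Re(S) = 164.6 W.
Step 8 — Reactive power: Q = Im(S) = 2.115 VAR.
Step 9 — Apparent power: |S| = 164.6 VA.
Step 10 — Power factor: PF = P/|S| = 0.9999 (lagging).

(a) P = 164.6 W  (b) Q = 2.115 VAR  (c) S = 164.6 VA  (d) PF = 0.9999 (lagging)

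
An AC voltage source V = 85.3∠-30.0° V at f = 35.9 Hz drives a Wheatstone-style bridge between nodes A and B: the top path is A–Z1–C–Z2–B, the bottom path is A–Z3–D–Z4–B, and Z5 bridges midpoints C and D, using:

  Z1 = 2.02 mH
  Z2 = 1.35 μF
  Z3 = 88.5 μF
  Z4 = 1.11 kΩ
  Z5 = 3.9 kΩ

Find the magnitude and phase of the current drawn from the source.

Step 1 — Angular frequency: ω = 2π·f = 2π·35.9 = 225.6 rad/s.
Step 2 — Component impedances:
  Z1: Z = jωL = j·225.6·0.00202 = 0 + j0.4556 Ω
  Z2: Z = 1/(jωC) = -j/(ω·C) = 0 - j3284 Ω
  Z3: Z = 1/(jωC) = -j/(ω·C) = 0 - j50.09 Ω
  Z4: Z = R = 1110 Ω
  Z5: Z = R = 3900 Ω
Step 3 — Bridge requires nodal analysis (the Z5 bridge couples midpoints C and D, so the two paths cannot be reduced to a simple series/parallel combination). Setting node B to ground and injecting 1 A at node A, the 3-node admittance system at A, C, D solves to V_A = Z_AB = 969.9 - j372.5 Ω = 1039∠-21.0° Ω.
Step 4 — Source phasor: V = 85.3∠-30.0° V = 73.87 - j42.65 V.
Step 5 — Ohm's law: I = V / Z_total = (73.87 - j42.65) / (969.9 - j372.5) = 0.0811 - j0.01283 A.
Step 6 — Convert to polar: |I| = 0.0821 A, ∠I = -9.0°.

I = 0.0821∠-9.0° A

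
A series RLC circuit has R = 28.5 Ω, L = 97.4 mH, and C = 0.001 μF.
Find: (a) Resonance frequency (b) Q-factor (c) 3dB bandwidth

Step 1 — Resonance condition Im(Z)=0 gives ω₀ = 1/√(LC).
Step 2 — ω₀ = 1/√(0.0974·1e-09) = 1.013e+05 rad/s.
Step 3 — f₀ = ω₀/(2π) = 1.613e+04 Hz.
Step 4 — Series Q: Q = ω₀L/R = 1.013e+05·0.0974/28.5 = 346.3.
Step 5 — 3dB bandwidth: Δω = ω₀/Q = 292.6 rad/s; BW = Δω/(2π) = 46.57 Hz.

(a) f₀ = 1.613e+04 Hz  (b) Q = 346.3  (c) BW = 46.57 Hz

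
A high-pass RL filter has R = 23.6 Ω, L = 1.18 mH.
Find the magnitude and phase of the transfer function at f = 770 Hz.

Step 1 — Angular frequency: ω = 2π·770 = 4838 rad/s.
Step 2 — Transfer function: H(jω) = jωL/(R + jωL).
Step 3 — Numerator jωL = j·5.709; denominator R + jωL = 23.6 + j5.709.
Step 4 — H = 0.05528 + j0.2285.
Step 5 — Magnitude: |H| = 0.2351 (-12.6 dB); phase: φ = 76.4°.

|H| = 0.2351 (-12.6 dB), φ = 76.4°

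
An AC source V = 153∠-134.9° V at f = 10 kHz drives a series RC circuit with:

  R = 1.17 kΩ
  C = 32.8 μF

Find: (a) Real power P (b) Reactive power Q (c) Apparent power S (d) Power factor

Step 1 — Angular frequency: ω = 2π·f = 2π·1e+04 = 6.283e+04 rad/s.
Step 2 — Component impedances:
  R: Z = R = 1170 Ω
  C: Z = 1/(jωC) = -j/(ω·C) = 0 - j0.4852 Ω
Step 3 — Series combination: Z_total = R + C = 1170 - j0.4852 Ω = 1170∠-0.0° Ω.
Step 4 — Source phasor: V = 153∠-134.9° V = -108 - j108.4 V.
Step 5 — Current: I = V / Z = -0.09227 - j0.09267 A = 0.1308∠-134.9° A.
Step 6 — Complex power: S = V·I* = 20.01 - j0.008298 VA.
Step 7 — Real power: P = Re(S) = 20.01 W.
Step 8 — Reactive power: Q = Im(S) = -0.008298 VAR.
Step 9 — Apparent power: |S| = 20.01 VA.
Step 10 — Power factor: PF = P/|S| = 1 (leading).

(a) P = 20.01 W  (b) Q = -0.008298 VAR  (c) S = 20.01 VA  (d) PF = 1 (leading)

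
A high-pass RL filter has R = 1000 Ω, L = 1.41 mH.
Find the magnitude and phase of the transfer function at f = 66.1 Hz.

Step 1 — Angular frequency: ω = 2π·66.1 = 415.3 rad/s.
Step 2 — Transfer function: H(jω) = jωL/(R + jωL).
Step 3 — Numerator jωL = j·0.5856; denominator R + jωL = 1000 + j0.5856.
Step 4 — H = 3.429e-07 + j0.0005856.
Step 5 — Magnitude: |H| = 0.0005856 (-64.6 dB); phase: φ = 90.0°.

|H| = 0.0005856 (-64.6 dB), φ = 90.0°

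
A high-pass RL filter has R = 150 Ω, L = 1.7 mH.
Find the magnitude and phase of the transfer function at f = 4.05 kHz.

Step 1 — Angular frequency: ω = 2π·4050 = 2.545e+04 rad/s.
Step 2 — Transfer function: H(jω) = jωL/(R + jωL).
Step 3 — Numerator jωL = j·43.26; denominator R + jωL = 150 + j43.26.
Step 4 — H = 0.07679 + j0.2663.
Step 5 — Magnitude: |H| = 0.2771 (-11.1 dB); phase: φ = 73.9°.

|H| = 0.2771 (-11.1 dB), φ = 73.9°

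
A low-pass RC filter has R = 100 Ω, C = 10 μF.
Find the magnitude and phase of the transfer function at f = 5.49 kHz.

Step 1 — Angular frequency: ω = 2π·5490 = 3.449e+04 rad/s.
Step 2 — Transfer function: H(jω) = 1/(1 + jωRC).
Step 3 — Denominator: 1 + jωRC = 1 + j·3.449e+04·100·1e-05 = 1 + j34.49.
Step 4 — H = 0.0008397 - j0.02897.
Step 5 — Magnitude: |H| = 0.02898 (-30.8 dB); phase: φ = -88.3°.

|H| = 0.02898 (-30.8 dB), φ = -88.3°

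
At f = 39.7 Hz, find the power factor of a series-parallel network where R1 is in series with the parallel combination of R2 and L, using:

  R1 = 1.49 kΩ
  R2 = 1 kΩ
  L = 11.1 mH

Step 1 — Angular frequency: ω = 2π·f = 2π·39.7 = 249.4 rad/s.
Step 2 — Component impedances:
  R1: Z = R = 1490 Ω
  R2: Z = R = 1000 Ω
  L: Z = jωL = j·249.4·0.0111 = 0 + j2.769 Ω
Step 3 — Parallel branch: R2 || L = 1/(1/R2 + 1/L) = 0.007666 + j2.769 Ω.
Step 4 — Series with R1: Z_total = R1 + (R2 || L) = 1490 + j2.769 Ω = 1490∠0.1° Ω.
Step 5 — Power factor: PF = cos(φ) = Re(Z)/|Z| = 1490/1490 = 1.
Step 6 — Type: Im(Z) = 2.769 ⇒ lagging (phase φ = 0.1°).

PF = 1 (lagging, φ = 0.1°)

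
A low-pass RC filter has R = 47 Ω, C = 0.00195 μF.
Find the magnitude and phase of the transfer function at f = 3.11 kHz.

Step 1 — Angular frequency: ω = 2π·3110 = 1.954e+04 rad/s.
Step 2 — Transfer function: H(jω) = 1/(1 + jωRC).
Step 3 — Denominator: 1 + jωRC = 1 + j·1.954e+04·47·1.95e-09 = 1 + j0.001791.
Step 4 — H = 1 - j0.001791.
Step 5 — Magnitude: |H| = 1 (-0.0 dB); phase: φ = -0.1°.

|H| = 1 (-0.0 dB), φ = -0.1°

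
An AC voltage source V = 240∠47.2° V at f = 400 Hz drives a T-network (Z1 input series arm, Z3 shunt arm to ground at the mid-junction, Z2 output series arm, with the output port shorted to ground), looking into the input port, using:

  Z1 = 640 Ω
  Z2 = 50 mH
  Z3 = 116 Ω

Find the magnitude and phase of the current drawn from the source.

Step 1 — Angular frequency: ω = 2π·f = 2π·400 = 2513 rad/s.
Step 2 — Component impedances:
  Z1: Z = R = 640 Ω
  Z2: Z = jωL = j·2513·0.05 = 0 + j125.7 Ω
  Z3: Z = R = 116 Ω
Step 3 — With the output port shorted to ground, the output series arm Z2 runs from the junction to ground; the shunt arm Z3 also runs from the junction to ground. They appear in parallel: Z3 || Z2 = 62.63 + j57.81 Ω.
Step 4 — Series with input arm Z1: Z_in = Z1 + (Z3 || Z2) = 702.6 + j57.81 Ω = 705∠4.7° Ω.
Step 5 — Source phasor: V = 240∠47.2° V = 163.1 + j176.1 V.
Step 6 — Ohm's law: I = V / Z_total = (163.1 + j176.1) / (702.6 + j57.81) = 0.251 + j0.23 A.
Step 7 — Convert to polar: |I| = 0.3404 A, ∠I = 42.5°.

I = 0.3404∠42.5° A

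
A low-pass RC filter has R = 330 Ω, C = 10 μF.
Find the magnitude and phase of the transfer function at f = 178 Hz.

Step 1 — Angular frequency: ω = 2π·178 = 1118 rad/s.
Step 2 — Transfer function: H(jω) = 1/(1 + jωRC).
Step 3 — Denominator: 1 + jωRC = 1 + j·1118·330·1e-05 = 1 + j3.691.
Step 4 — H = 0.06839 - j0.2524.
Step 5 — Magnitude: |H| = 0.2615 (-11.6 dB); phase: φ = -74.8°.

|H| = 0.2615 (-11.6 dB), φ = -74.8°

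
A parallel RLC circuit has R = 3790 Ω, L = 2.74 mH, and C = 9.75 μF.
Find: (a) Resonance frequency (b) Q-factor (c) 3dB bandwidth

Step 1 — Resonance: ω₀ = 1/√(LC) = 1/√(0.00274·9.75e-06) = 6118 rad/s.
Step 2 — f₀ = ω₀/(2π) = 973.7 Hz.
Step 3 — Parallel Q: Q = R/(ω₀L) = 3790/(6118·0.00274) = 226.1.
Step 4 — Bandwidth: Δω = ω₀/Q = 27.06 rad/s; BW = Δω/(2π) = 4.307 Hz.

(a) f₀ = 973.7 Hz  (b) Q = 226.1  (c) BW = 4.307 Hz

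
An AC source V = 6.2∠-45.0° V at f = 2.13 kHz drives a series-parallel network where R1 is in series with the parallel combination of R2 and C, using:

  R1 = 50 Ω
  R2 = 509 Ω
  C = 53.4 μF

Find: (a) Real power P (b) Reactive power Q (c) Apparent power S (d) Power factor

Step 1 — Angular frequency: ω = 2π·f = 2π·2130 = 1.338e+04 rad/s.
Step 2 — Component impedances:
  R1: Z = R = 50 Ω
  R2: Z = R = 509 Ω
  C: Z = 1/(jωC) = -j/(ω·C) = 0 - j1.399 Ω
Step 3 — Parallel branch: R2 || C = 1/(1/R2 + 1/C) = 0.003847 - j1.399 Ω.
Step 4 — Series with R1: Z_total = R1 + (R2 || C) = 50 - j1.399 Ω = 50.02∠-1.6° Ω.
Step 5 — Source phasor: V = 6.2∠-45.0° V = 4.384 - j4.384 V.
Step 6 — Current: I = V / Z = 0.09006 - j0.08515 A = 0.1239∠-43.4° A.
Step 7 — Complex power: S = V·I* = 0.7681 - j0.02149 VA.
Step 8 — Real power: P = Re(S) = 0.7681 W.
Step 9 — Reactive power: Q = Im(S) = -0.02149 VAR.
Step 10 — Apparent power: |S| = 0.7684 VA.
Step 11 — Power factor: PF = P/|S| = 0.9996 (leading).

(a) P = 0.7681 W  (b) Q = -0.02149 VAR  (c) S = 0.7684 VA  (d) PF = 0.9996 (leading)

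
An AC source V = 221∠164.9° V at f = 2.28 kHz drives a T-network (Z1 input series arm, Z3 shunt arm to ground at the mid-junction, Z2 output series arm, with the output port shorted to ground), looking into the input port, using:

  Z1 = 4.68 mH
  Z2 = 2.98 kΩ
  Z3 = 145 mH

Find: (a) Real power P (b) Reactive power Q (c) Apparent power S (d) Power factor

Step 1 — Angular frequency: ω = 2π·f = 2π·2280 = 1.433e+04 rad/s.
Step 2 — Component impedances:
  Z1: Z = jωL = j·1.433e+04·0.00468 = 0 + j67.04 Ω
  Z2: Z = R = 2980 Ω
  Z3: Z = jωL = j·1.433e+04·0.145 = 0 + j2077 Ω
Step 3 — With the output port shorted to ground, the output series arm Z2 runs from the junction to ground; the shunt arm Z3 also runs from the junction to ground. They appear in parallel: Z3 || Z2 = 974.5 + j1398 Ω.
Step 4 — Series with input arm Z1: Z_in = Z1 + (Z3 || Z2) = 974.5 + j1465 Ω = 1759∠56.4° Ω.
Step 5 — Source phasor: V = 221∠164.9° V = -213.4 + j57.57 V.
Step 6 — Current: I = V / Z = -0.03992 + j0.1191 A = 0.1256∠108.5° A.
Step 7 — Complex power: S = V·I* = 15.37 + j23.11 VA.
Step 8 — Real power: P = Re(S) = 15.37 W.
Step 9 — Reactive power: Q = Im(S) = 23.11 VAR.
Step 10 — Apparent power: |S| = 27.76 VA.
Step 11 — Power factor: PF = P/|S| = 0.5538 (lagging).

(a) P = 15.37 W  (b) Q = 23.11 VAR  (c) S = 27.76 VA  (d) PF = 0.5538 (lagging)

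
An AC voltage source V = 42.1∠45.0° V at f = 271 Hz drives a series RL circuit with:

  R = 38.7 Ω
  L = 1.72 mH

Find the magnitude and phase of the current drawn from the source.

Step 1 — Angular frequency: ω = 2π·f = 2π·271 = 1703 rad/s.
Step 2 — Component impedances:
  R: Z = R = 38.7 Ω
  L: Z = jωL = j·1703·0.00172 = 0 + j2.929 Ω
Step 3 — Series combination: Z_total = R + L = 38.7 + j2.929 Ω = 38.81∠4.3° Ω.
Step 4 — Source phasor: V = 42.1∠45.0° V = 29.77 + j29.77 V.
Step 5 — Ohm's law: I = V / Z_total = (29.77 + j29.77) / (38.7 + j2.929) = 0.8227 + j0.707 A.
Step 6 — Convert to polar: |I| = 1.085 A, ∠I = 40.7°.

I = 1.085∠40.7° A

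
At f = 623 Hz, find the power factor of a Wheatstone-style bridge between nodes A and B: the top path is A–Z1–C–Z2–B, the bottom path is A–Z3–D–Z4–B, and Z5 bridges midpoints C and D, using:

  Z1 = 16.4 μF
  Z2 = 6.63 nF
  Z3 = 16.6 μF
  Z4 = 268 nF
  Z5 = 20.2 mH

Step 1 — Angular frequency: ω = 2π·f = 2π·623 = 3914 rad/s.
Step 2 — Component impedances:
  Z1: Z = 1/(jωC) = -j/(ω·C) = 0 - j15.58 Ω
  Z2: Z = 1/(jωC) = -j/(ω·C) = 0 - j3.853e+04 Ω
  Z3: Z = 1/(jωC) = -j/(ω·C) = 0 - j15.39 Ω
  Z4: Z = 1/(jωC) = -j/(ω·C) = 0 - j953.2 Ω
  Z5: Z = jωL = j·3914·0.0202 = 0 + j79.07 Ω
Step 3 — Bridge requires nodal analysis (the Z5 bridge couples midpoints C and D, so the two paths cannot be reduced to a simple series/parallel combination). Setting node B to ground and injecting 1 A at node A, the 3-node admittance system at A, C, D solves to V_A = Z_AB = 0 - j949.3 Ω = 949.3∠-90.0° Ω.
Step 4 — Power factor: PF = cos(φ) = Re(Z)/|Z| = 0/949.3 = 0.
Step 5 — Type: Im(Z) = -949.3 ⇒ leading (phase φ = -90.0°).

PF = 0 (leading, φ = -90.0°)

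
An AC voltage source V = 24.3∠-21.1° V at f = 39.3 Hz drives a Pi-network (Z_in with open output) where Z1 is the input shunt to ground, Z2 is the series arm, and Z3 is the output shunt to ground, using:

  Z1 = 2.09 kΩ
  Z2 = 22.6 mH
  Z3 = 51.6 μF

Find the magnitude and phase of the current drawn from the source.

Step 1 — Angular frequency: ω = 2π·f = 2π·39.3 = 246.9 rad/s.
Step 2 — Component impedances:
  Z1: Z = R = 2090 Ω
  Z2: Z = jωL = j·246.9·0.0226 = 0 + j5.581 Ω
  Z3: Z = 1/(jωC) = -j/(ω·C) = 0 - j78.48 Ω
Step 3 — With open output, the series arm Z2 and the output shunt Z3 appear in series to ground: Z2 + Z3 = 0 - j72.9 Ω.
Step 4 — Parallel with input shunt Z1: Z_in = Z1 || (Z2 + Z3) = 2.54 - j72.81 Ω = 72.86∠-88.0° Ω.
Step 5 — Source phasor: V = 24.3∠-21.1° V = 22.67 - j8.748 V.
Step 6 — Ohm's law: I = V / Z_total = (22.67 - j8.748) / (2.54 - j72.81) = 0.1308 + j0.3068 A.
Step 7 — Convert to polar: |I| = 0.3335 A, ∠I = 66.9°.

I = 0.3335∠66.9° A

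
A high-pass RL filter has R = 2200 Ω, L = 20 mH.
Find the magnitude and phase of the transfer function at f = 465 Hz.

Step 1 — Angular frequency: ω = 2π·465 = 2922 rad/s.
Step 2 — Transfer function: H(jω) = jωL/(R + jωL).
Step 3 — Numerator jωL = j·58.43; denominator R + jωL = 2200 + j58.43.
Step 4 — H = 0.000705 + j0.02654.
Step 5 — Magnitude: |H| = 0.02655 (-31.5 dB); phase: φ = 88.5°.

|H| = 0.02655 (-31.5 dB), φ = 88.5°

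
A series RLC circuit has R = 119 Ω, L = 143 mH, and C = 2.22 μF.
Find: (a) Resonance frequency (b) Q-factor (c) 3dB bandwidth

Step 1 — Resonance: ω₀ = 1/√(LC) = 1/√(0.143·2.22e-06) = 1775 rad/s.
Step 2 — f₀ = ω₀/(2π) = 282.5 Hz.
Step 3 — Series Q: Q = ω₀L/R = 1775·0.143/119 = 2.133.
Step 4 — Bandwidth: Δω = ω₀/Q = 832.2 rad/s; BW = Δω/(2π) = 132.4 Hz.

(a) f₀ = 282.5 Hz  (b) Q = 2.133  (c) BW = 132.4 Hz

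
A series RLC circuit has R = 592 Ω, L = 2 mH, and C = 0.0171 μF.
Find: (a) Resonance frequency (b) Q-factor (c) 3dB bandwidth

Step 1 — Resonance condition Im(Z)=0 gives ω₀ = 1/√(LC).
Step 2 — ω₀ = 1/√(0.002·1.71e-08) = 1.71e+05 rad/s.
Step 3 — f₀ = ω₀/(2π) = 2.721e+04 Hz.
Step 4 — Series Q: Q = ω₀L/R = 1.71e+05·0.002/592 = 0.5777.
Step 5 — 3dB bandwidth: Δω = ω₀/Q = 2.96e+05 rad/s; BW = Δω/(2π) = 4.711e+04 Hz.

(a) f₀ = 2.721e+04 Hz  (b) Q = 0.5777  (c) BW = 4.711e+04 Hz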